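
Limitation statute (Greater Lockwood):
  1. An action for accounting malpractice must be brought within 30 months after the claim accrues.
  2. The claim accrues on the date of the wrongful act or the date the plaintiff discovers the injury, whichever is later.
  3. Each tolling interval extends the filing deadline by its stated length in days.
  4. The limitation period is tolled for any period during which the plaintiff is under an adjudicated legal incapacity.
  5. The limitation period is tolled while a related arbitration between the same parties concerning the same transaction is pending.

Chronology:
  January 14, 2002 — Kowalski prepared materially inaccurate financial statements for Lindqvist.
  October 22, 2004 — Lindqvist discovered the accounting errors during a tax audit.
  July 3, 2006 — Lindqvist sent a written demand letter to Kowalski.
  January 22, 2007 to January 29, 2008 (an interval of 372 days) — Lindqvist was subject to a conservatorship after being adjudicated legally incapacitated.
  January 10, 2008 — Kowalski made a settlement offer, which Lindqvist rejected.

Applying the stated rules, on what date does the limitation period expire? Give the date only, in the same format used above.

Taking the later of the act (January 14, 2002) and discovery (October 22, 2004), the claim accrued on October 22, 2004.
The untolled deadline — 30 months after October 22, 2004 — is April 22, 2007.
The period was tolled for 372 days by the plaintiff's legal incapacity (January 22, 2007 to January 29, 2008), pushing the deadline to April 28, 2008.
Nothing else in the chronology tolls or restarts the period.

April 28, 2008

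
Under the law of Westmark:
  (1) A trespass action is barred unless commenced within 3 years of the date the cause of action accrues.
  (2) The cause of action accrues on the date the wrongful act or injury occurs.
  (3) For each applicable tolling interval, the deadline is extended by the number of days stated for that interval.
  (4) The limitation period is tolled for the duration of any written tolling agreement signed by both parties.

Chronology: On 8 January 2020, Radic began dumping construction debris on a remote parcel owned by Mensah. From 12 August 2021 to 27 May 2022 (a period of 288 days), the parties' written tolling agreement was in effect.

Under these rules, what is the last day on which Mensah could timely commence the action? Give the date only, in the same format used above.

23 October 2023

The cause of action accrued on 8 January 2020, the date of the act.
Adding the 3 years base period to 8 January 2020 gives a deadline of 8 January 2023, before any tolling.
Because the written tolling agreement ran from 12 August 2021 to 27 May 2022, the deadline is extended by 288 days to 23 October 2023.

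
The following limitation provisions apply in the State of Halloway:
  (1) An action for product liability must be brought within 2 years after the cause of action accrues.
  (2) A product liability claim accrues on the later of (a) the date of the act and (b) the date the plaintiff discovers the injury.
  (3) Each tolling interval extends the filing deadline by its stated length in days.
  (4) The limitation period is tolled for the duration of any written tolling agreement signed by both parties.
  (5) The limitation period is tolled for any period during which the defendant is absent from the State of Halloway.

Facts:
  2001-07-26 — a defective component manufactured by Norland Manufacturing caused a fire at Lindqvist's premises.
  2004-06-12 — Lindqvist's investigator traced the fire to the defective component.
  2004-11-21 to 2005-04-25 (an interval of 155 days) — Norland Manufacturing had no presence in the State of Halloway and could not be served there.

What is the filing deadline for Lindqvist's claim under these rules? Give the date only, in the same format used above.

Because discovery on 2004-06-12 post-dates the 2001-07-26 act, accrual under the later-of rule falls on 2004-06-12.
Adding the 2 years base period to 2004-06-12 gives a deadline of 2006-06-12, before any tolling.
The period was tolled for 155 days by the defendant's absence from the jurisdiction (2004-11-21 to 2005-04-25), pushing the deadline to 2006-11-14.

2006-11-14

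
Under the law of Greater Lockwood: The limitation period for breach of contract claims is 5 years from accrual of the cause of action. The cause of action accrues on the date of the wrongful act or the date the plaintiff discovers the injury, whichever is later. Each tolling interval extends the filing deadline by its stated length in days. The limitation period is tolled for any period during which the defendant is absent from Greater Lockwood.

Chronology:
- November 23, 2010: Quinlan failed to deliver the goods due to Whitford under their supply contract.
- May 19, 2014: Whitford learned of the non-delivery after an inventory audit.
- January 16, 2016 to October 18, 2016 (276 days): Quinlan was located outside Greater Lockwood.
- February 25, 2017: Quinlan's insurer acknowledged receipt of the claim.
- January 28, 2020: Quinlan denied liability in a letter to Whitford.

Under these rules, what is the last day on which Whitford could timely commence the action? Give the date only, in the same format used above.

February 19, 2020

The claim accrued on May 19, 2014 — the later of the November 23, 2010 act and the May 19, 2014 discovery.
5 years from May 19, 2014 is May 19, 2019.
The period was tolled for 276 days by the defendant's absence from the jurisdiction (January 16, 2016 to October 18, 2016), pushing the deadline to February 19, 2020.
Nothing else in the chronology tolls or restarts the period.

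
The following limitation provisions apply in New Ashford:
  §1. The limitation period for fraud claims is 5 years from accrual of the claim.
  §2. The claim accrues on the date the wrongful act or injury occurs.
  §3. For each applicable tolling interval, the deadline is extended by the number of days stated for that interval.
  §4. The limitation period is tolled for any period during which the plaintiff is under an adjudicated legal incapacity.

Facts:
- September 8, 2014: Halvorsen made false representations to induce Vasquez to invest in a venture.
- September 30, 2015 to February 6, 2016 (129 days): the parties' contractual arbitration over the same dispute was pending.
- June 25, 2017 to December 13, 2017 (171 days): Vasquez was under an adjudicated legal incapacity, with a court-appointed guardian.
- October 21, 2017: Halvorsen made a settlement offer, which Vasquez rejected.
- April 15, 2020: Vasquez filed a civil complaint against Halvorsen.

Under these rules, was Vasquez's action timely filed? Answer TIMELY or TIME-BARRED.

TIME-BARRED

The claim accrued on September 8, 2014, when the wrongful act occurred.
Adding the 5 years base period to September 8, 2014 gives a deadline of September 8, 2019, before any tolling.
Because the plaintiff's legal incapacity ran from June 25, 2017 to December 13, 2017, the deadline is extended by 171 days to February 26, 2020.
The pending related arbitration from September 30, 2015 to February 6, 2016 does not toll the period, because no stated rule makes a pending arbitration a tolling event.
The other events in the timeline have no effect on the limitation period under the stated rules.
Filing on April 15, 2020 missed the February 26, 2020 deadline — the action is time-barred.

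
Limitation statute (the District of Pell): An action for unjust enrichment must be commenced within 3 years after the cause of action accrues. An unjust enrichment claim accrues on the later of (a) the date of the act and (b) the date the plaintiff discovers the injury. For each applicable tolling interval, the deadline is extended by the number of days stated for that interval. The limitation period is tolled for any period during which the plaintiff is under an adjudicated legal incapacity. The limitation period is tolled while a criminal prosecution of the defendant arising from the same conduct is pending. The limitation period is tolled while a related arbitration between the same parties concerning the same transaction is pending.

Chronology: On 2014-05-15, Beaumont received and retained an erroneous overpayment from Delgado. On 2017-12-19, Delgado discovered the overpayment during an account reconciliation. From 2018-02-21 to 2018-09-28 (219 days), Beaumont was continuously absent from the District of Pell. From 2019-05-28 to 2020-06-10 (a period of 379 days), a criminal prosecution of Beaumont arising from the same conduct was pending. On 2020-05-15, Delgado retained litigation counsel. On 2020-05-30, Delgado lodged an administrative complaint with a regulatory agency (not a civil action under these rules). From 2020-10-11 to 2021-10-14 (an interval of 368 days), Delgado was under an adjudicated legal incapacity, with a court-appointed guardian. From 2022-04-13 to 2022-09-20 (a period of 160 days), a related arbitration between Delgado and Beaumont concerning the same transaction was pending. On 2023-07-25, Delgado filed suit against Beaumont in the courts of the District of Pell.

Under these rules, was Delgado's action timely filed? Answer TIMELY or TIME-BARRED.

TIME-BARRED

The claim accrued on 2017-12-19 — the later of the 2014-05-15 act and the 2017-12-19 discovery.
3 years from 2017-12-19 is 2020-12-19.
The period was tolled for 379 days by the pending criminal prosecution (2019-05-28 to 2020-06-10), pushing the deadline to 2022-01-02.
The period was tolled for 368 days by the plaintiff's legal incapacity (2020-10-11 to 2021-10-14), pushing the deadline to 2023-01-05.
Because the pending related arbitration ran from 2022-04-13 to 2022-09-20, the deadline is extended by 160 days to 2023-06-14.
No stated provision tolls the period for the defendant's absence, so the interval from 2018-02-21 to 2018-09-28 has no effect on the deadline.
Nothing else in the chronology tolls or restarts the period.
Filing on 2023-07-25 missed the 2023-06-14 deadline — the action is time-barred.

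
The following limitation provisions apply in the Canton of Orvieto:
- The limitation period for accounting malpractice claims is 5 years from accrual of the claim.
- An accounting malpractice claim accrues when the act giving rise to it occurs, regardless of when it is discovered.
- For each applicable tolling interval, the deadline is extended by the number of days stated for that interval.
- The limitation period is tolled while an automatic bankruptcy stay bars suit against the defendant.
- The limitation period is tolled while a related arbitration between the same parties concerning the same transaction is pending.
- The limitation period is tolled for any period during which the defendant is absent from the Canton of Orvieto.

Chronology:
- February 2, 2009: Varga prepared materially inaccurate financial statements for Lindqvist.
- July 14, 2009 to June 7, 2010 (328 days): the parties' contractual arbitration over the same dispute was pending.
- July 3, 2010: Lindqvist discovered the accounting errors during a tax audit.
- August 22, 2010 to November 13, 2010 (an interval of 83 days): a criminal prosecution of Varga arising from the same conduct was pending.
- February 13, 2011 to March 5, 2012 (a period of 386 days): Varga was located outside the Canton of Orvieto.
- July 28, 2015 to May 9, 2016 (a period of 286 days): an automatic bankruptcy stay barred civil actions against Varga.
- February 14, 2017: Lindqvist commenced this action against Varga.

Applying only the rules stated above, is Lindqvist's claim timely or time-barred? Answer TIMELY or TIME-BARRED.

TIME-BARRED

The claim accrued on February 2, 2009, when the wrongful act occurred; under the stated occurrence rule the July 3, 2010 discovery does not delay accrual.
Adding the 5 years base period to February 2, 2009 gives a deadline of February 2, 2014, before any tolling.
Because the pending related arbitration ran from July 14, 2009 to June 7, 2010, the deadline is extended by 328 days to December 27, 2014.
The period was tolled for 386 days by the defendant's absence from the jurisdiction (February 13, 2011 to March 5, 2012), pushing the deadline to January 17, 2016.
Because the automatic bankruptcy stay ran from July 28, 2015 to May 9, 2016, the deadline is extended by 286 days to October 29, 2016.
Although a criminal prosecution ran from August 22, 2010 to November 13, 2010, the stated rules do not make that a tolling event, so it is disregarded.
Lindqvist filed on February 14, 2017, after the October 29, 2016 deadline, so the action is time-barred.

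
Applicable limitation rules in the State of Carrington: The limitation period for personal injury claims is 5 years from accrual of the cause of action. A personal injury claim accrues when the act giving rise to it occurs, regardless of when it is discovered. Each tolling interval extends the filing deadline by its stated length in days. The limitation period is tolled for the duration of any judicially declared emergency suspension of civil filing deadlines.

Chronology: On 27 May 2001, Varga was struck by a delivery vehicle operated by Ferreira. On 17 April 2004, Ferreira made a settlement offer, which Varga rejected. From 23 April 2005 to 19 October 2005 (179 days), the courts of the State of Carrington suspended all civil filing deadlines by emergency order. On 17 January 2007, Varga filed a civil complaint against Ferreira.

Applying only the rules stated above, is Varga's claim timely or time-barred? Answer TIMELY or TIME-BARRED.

The limitation period began to run on 27 May 2001.
5 years from 27 May 2001 is 27 May 2006.
The period was tolled for 179 days by the emergency suspension of filing deadlines (23 April 2005 to 19 October 2005), pushing the deadline to 22 November 2006.
Nothing else in the chronology tolls or restarts the period.
Varga filed on 17 January 2007, after the 22 November 2006 deadline, so the action is time-barred.

TIME-BARRED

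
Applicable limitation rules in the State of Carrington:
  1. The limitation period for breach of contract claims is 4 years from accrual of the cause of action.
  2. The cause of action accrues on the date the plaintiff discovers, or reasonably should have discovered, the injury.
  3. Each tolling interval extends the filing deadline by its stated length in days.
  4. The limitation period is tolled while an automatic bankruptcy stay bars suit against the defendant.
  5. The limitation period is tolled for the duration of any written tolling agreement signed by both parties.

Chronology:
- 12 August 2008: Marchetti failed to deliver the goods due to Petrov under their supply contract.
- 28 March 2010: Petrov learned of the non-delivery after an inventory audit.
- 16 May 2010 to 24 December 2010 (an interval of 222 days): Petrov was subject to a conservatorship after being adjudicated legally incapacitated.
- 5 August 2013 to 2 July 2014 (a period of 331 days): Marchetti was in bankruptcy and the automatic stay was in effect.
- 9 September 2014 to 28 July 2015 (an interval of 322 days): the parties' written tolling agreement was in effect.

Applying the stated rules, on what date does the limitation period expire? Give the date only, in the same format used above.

The claim did not accrue until Petrov discovered the injury on 28 March 2010; the 12 August 2008 act date does not start the clock under the stated rule.
Adding the 4 years base period to 28 March 2010 gives a deadline of 28 March 2014, before any tolling.
The period was tolled for 331 days by the automatic bankruptcy stay (5 August 2013 to 2 July 2014), pushing the deadline to 22 February 2015.
Because the written tolling agreement ran from 9 September 2014 to 28 July 2015, the deadline is extended by 322 days to 10 January 2016.
Although the plaintiff's incapacity ran from 16 May 2010 to 24 December 2010, the stated rules do not make that a tolling event, so it is disregarded.

10 January 2016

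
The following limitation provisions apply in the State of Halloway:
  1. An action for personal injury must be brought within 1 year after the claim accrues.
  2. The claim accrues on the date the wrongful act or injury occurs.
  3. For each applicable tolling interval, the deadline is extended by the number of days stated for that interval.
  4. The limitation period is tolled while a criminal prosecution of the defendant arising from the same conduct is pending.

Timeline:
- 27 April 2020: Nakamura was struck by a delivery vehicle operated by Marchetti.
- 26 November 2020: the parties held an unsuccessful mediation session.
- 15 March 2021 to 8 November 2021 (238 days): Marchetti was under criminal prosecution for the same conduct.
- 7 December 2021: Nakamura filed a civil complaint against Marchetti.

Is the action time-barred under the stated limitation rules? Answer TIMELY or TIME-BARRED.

The limitation period began to run on 27 April 2020.
The untolled deadline — 1 year after 27 April 2020 — is 27 April 2021.
The period was tolled for 238 days by the pending criminal prosecution (15 March 2021 to 8 November 2021), pushing the deadline to 21 December 2021.
None of the other events listed affects the running of the period under the stated rules.
Filing on 7 December 2021 beat the 21 December 2021 deadline — the action is timely.

TIMELY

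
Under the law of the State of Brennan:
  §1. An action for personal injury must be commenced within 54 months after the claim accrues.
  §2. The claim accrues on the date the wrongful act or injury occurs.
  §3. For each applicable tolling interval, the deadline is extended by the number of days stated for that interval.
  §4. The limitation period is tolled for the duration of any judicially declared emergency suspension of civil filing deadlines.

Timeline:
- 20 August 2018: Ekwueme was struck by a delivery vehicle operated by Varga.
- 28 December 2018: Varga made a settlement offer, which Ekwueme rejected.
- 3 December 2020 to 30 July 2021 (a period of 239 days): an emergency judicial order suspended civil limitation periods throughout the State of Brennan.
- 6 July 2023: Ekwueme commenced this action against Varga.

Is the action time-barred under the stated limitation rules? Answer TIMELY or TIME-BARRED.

TIMELY

The limitation period began to run on 20 August 2018.
54 months from 20 August 2018 is 20 February 2023.
The emergency suspension of filing deadlines from 3 December 2020 to 30 July 2021 tolled the period for 239 days, extending the deadline to 17 October 2023.
Nothing else in the chronology tolls or restarts the period.
The 6 July 2023 filing precedes the 17 October 2023 deadline; the claim is timely.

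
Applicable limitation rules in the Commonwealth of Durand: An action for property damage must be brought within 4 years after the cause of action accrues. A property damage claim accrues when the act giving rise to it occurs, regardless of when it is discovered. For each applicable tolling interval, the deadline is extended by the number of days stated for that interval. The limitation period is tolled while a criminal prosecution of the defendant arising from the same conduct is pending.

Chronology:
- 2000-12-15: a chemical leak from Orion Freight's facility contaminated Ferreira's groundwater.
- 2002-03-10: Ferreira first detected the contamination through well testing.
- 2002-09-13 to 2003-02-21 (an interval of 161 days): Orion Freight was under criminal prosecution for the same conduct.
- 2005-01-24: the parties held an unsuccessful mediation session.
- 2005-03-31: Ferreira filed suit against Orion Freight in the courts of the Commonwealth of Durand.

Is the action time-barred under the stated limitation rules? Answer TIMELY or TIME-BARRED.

Accrual is governed by the date of the act, so the period began to run on 2000-12-15; the later discovery on 2002-03-10 is irrelevant under the stated rule.
The untolled deadline — 4 years after 2000-12-15 — is 2004-12-15.
Because the pending criminal prosecution ran from 2002-09-13 to 2003-02-21, the deadline is extended by 161 days to 2005-05-25.
None of the other events listed affects the running of the period under the stated rules.
The 2005-03-31 filing precedes the 2005-05-25 deadline; the claim is timely.

TIMELY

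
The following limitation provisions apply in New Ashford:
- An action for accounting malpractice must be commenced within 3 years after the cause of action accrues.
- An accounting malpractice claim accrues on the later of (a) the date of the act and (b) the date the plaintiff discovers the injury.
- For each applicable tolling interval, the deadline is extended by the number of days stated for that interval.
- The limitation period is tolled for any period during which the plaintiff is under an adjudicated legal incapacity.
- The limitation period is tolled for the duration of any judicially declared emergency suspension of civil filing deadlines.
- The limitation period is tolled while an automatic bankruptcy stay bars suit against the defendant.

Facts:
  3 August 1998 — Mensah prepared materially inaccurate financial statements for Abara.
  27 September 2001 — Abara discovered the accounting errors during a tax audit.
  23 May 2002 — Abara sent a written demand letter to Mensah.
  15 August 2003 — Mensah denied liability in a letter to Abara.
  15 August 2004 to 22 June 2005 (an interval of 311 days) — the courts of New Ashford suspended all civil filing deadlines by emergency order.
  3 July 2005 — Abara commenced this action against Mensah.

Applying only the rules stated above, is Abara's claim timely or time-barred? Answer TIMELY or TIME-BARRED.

TIMELY

Taking the later of the act (3 August 1998) and discovery (27 September 2001), the claim accrued on 27 September 2001.
3 years from 27 September 2001 is 27 September 2004.
Because the emergency suspension of filing deadlines ran from 15 August 2004 to 22 June 2005, the deadline is extended by 311 days to 4 August 2005.
Nothing else in the chronology tolls or restarts the period.
Abara filed on 3 July 2005, before the 4 August 2005 deadline, so the action is timely.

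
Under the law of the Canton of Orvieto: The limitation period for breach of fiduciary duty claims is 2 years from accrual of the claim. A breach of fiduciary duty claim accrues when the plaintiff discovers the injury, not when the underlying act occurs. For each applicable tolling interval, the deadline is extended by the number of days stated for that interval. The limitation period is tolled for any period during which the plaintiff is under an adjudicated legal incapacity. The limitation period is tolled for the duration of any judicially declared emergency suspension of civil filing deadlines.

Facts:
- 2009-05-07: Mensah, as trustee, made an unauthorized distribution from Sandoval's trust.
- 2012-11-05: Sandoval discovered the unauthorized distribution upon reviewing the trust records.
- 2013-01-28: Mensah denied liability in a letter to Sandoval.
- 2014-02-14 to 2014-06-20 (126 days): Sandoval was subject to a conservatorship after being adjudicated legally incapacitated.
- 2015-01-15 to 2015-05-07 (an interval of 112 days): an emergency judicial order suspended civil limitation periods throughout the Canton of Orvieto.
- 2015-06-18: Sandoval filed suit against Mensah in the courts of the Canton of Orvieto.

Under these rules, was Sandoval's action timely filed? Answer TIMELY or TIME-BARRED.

TIMELY

Accrual is tied to discovery, so the period began on 2012-11-05 rather than on 2009-05-07 when the act occurred.
Adding the 2 years base period to 2012-11-05 gives a deadline of 2014-11-05, before any tolling.
The period was tolled for 126 days by the plaintiff's legal incapacity (2014-02-14 to 2014-06-20), pushing the deadline to 2015-03-11.
The emergency suspension of filing deadlines from 2015-01-15 to 2015-05-07 tolled the period for 112 days, extending the deadline to 2015-07-01.
None of the other events listed affects the running of the period under the stated rules.
The 2015-06-18 filing precedes the 2015-07-01 deadline; the claim is timely.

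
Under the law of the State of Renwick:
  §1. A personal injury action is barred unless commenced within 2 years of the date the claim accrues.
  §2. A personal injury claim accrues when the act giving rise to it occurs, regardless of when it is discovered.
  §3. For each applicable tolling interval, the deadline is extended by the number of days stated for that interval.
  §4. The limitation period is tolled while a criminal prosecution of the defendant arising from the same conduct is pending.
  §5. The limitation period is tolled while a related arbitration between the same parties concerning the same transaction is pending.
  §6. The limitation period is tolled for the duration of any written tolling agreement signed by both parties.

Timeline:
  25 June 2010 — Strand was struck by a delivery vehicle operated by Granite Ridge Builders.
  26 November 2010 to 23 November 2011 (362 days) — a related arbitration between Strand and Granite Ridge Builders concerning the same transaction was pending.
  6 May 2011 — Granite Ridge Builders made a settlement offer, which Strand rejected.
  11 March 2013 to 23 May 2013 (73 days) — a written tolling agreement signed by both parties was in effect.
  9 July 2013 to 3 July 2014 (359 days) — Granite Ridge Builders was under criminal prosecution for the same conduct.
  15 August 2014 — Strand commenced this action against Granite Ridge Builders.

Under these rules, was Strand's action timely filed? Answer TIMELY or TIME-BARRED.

The claim accrued on 25 June 2010, the date of the act.
The untolled deadline — 2 years after 25 June 2010 — is 25 June 2012.
Because the pending related arbitration ran from 26 November 2010 to 23 November 2011, the deadline is extended by 362 days to 22 June 2013.
Because the written tolling agreement ran from 11 March 2013 to 23 May 2013, the deadline is extended by 73 days to 3 September 2013.
Because the pending criminal prosecution ran from 9 July 2013 to 3 July 2014, the deadline is extended by 359 days to 28 August 2014.
Nothing else in the chronology tolls or restarts the period.
Filing on 15 August 2014 beat the 28 August 2014 deadline — the action is timely.

TIMELY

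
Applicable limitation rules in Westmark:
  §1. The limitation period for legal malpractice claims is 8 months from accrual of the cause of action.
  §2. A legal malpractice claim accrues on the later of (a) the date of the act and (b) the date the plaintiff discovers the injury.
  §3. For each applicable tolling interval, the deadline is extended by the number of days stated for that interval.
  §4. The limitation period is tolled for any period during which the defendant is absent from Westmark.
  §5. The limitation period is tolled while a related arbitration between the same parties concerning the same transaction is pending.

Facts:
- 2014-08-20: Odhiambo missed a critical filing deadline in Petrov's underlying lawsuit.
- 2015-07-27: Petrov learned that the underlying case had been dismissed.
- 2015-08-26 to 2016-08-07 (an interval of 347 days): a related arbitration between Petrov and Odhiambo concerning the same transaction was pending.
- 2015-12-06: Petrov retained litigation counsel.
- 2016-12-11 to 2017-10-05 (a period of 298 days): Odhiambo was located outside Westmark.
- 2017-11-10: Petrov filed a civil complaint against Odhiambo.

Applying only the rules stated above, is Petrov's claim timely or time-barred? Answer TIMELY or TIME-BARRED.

TIMELY

Because discovery on 2015-07-27 post-dates the 2014-08-20 act, accrual under the later-of rule falls on 2015-07-27.
8 months from 2015-07-27 is 2016-03-27.
The pending related arbitration from 2015-08-26 to 2016-08-07 tolled the period for 347 days, extending the deadline to 2017-03-09.
The period was tolled for 298 days by the defendant's absence from the jurisdiction (2016-12-11 to 2017-10-05), pushing the deadline to 2018-01-01.
None of the other events listed affects the running of the period under the stated rules.
Filing on 2017-11-10 beat the 2018-01-01 deadline — the action is timely.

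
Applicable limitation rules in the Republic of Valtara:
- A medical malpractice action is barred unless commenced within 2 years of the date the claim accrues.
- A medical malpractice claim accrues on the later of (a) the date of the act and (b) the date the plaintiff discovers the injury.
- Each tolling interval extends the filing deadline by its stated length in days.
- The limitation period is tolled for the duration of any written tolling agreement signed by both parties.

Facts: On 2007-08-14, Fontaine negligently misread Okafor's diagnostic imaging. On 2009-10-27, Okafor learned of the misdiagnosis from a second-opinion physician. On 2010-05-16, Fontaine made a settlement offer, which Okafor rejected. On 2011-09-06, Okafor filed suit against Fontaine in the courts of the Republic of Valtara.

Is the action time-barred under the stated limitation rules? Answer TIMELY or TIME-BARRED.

Taking the later of the act (2007-08-14) and discovery (2009-10-27), the claim accrued on 2009-10-27.
Adding the 2 years base period to 2009-10-27 gives a deadline of 2011-10-27, before any tolling.
The other events in the timeline have no effect on the limitation period under the stated rules.
Filing on 2011-09-06 beat the 2011-10-27 deadline — the action is timely.

TIMELY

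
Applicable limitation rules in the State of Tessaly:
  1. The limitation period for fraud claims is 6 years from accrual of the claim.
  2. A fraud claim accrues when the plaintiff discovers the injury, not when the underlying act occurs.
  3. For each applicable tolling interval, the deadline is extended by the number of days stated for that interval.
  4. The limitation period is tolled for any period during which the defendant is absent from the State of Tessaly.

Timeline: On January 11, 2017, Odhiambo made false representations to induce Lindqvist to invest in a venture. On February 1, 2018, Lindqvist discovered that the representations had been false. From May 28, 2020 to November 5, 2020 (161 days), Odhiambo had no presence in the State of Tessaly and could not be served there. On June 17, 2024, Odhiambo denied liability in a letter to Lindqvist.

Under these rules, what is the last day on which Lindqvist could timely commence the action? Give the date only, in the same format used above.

The claim did not accrue until Lindqvist discovered the injury on February 1, 2018; the January 11, 2017 act date does not start the clock under the stated rule.
Adding the 6 years base period to February 1, 2018 gives a deadline of February 1, 2024, before any tolling.
The defendant's absence from the jurisdiction from May 28, 2020 to November 5, 2020 tolled the period for 161 days, extending the deadline to July 11, 2024.
The other events in the timeline have no effect on the limitation period under the stated rules.

July 11, 2024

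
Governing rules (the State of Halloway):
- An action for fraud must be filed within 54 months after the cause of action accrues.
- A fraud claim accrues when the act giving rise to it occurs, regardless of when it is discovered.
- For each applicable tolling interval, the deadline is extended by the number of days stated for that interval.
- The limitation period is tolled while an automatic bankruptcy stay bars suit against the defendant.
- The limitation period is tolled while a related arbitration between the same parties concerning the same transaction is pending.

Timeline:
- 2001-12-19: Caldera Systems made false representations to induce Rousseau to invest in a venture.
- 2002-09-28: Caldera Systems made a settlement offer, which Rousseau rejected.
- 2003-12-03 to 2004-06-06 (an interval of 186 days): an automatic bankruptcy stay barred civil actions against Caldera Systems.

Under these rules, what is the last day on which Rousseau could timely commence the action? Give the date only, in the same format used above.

The limitation period began to run on 2001-12-19.
Adding the 54 months base period to 2001-12-19 gives a deadline of 2006-06-19, before any tolling.
The period was tolled for 186 days by the automatic bankruptcy stay (2003-12-03 to 2004-06-06), pushing the deadline to 2006-12-22.
Nothing else in the chronology tolls or restarts the period.

2006-12-22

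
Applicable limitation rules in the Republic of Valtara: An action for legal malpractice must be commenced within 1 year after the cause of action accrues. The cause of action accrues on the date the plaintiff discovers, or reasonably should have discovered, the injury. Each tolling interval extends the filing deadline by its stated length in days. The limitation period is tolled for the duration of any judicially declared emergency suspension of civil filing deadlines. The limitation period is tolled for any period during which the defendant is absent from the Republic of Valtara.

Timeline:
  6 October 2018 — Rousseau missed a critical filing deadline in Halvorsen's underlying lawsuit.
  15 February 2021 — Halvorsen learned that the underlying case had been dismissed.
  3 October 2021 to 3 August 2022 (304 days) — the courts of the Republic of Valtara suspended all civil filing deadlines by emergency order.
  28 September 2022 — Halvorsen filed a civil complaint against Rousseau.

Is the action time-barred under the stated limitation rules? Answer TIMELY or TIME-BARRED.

Accrual is tied to discovery, so the period began on 15 February 2021 rather than on 6 October 2018 when the act occurred.
The untolled deadline — 1 year after 15 February 2021 — is 15 February 2022.
The emergency suspension of filing deadlines from 3 October 2021 to 3 August 2022 tolled the period for 304 days, extending the deadline to 16 December 2022.
Filing on 28 September 2022 beat the 16 December 2022 deadline — the action is timely.

TIMELY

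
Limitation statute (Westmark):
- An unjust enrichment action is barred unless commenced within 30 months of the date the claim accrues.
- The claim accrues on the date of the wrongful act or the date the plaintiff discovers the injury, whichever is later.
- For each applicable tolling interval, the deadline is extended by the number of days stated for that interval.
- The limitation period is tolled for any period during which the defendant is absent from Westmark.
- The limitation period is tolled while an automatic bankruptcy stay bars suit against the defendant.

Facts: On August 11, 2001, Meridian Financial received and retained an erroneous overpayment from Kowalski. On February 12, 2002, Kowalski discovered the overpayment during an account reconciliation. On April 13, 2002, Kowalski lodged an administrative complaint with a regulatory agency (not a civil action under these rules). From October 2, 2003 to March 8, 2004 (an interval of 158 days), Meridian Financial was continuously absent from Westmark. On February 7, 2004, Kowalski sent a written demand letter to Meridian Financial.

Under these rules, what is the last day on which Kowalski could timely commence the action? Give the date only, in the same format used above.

Because discovery on February 12, 2002 post-dates the August 11, 2001 act, accrual under the later-of rule falls on February 12, 2002.
The untolled deadline — 30 months after February 12, 2002 — is August 12, 2004.
The defendant's absence from the jurisdiction from October 2, 2003 to March 8, 2004 tolled the period for 158 days, extending the deadline to January 17, 2005.
The other events in the timeline have no effect on the limitation period under the stated rules.

January 17, 2005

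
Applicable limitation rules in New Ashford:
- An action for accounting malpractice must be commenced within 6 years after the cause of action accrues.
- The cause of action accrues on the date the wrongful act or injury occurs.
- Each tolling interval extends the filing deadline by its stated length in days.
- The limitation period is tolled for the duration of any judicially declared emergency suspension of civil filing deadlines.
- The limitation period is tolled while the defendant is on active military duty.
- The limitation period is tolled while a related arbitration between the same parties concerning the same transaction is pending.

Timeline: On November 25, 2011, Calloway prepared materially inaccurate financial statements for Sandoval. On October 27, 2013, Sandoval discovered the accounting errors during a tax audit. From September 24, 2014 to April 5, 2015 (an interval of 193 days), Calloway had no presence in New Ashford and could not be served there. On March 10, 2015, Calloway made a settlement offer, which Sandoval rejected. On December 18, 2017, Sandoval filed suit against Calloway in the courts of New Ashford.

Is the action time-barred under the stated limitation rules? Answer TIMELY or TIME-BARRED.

TIME-BARRED

Because the rule ties accrual to occurrence, the claim accrued on November 25, 2011, not on the October 27, 2013 discovery date.
Adding the 6 years base period to November 25, 2011 gives a deadline of November 25, 2017, before any tolling.
The defendant's absence from the jurisdiction from September 24, 2014 to April 5, 2015 does not toll the period, because no stated rule makes the defendant's absence a tolling event.
None of the other events listed affects the running of the period under the stated rules.
Sandoval filed on December 18, 2017, after the November 25, 2017 deadline, so the action is time-barred.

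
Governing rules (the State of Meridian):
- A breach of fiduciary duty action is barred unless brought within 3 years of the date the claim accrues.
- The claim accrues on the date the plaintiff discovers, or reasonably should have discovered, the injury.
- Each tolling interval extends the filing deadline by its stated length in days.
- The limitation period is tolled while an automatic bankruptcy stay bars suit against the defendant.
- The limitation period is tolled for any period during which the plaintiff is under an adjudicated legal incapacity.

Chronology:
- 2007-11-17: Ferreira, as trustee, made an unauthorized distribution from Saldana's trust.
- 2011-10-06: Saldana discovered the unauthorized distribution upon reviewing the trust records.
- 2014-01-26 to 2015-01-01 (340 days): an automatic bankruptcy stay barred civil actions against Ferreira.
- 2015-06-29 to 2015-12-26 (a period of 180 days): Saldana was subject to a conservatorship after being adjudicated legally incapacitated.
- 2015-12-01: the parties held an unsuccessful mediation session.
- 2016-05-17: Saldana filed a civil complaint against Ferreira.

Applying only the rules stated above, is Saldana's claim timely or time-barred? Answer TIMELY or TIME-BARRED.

Under the discovery rule, the claim accrued on 2011-10-06, when Saldana discovered the injury — not on the 2007-11-17 date of the underlying act.
3 years from 2011-10-06 is 2014-10-06.
The period was tolled for 340 days by the automatic bankruptcy stay (2014-01-26 to 2015-01-01), pushing the deadline to 2015-09-11.
The plaintiff's legal incapacity from 2015-06-29 to 2015-12-26 tolled the period for 180 days, extending the deadline to 2016-03-09.
None of the other events listed affects the running of the period under the stated rules.
The 2016-05-17 filing falls after the 2016-03-09 deadline; the claim is time-barred.

TIME-BARRED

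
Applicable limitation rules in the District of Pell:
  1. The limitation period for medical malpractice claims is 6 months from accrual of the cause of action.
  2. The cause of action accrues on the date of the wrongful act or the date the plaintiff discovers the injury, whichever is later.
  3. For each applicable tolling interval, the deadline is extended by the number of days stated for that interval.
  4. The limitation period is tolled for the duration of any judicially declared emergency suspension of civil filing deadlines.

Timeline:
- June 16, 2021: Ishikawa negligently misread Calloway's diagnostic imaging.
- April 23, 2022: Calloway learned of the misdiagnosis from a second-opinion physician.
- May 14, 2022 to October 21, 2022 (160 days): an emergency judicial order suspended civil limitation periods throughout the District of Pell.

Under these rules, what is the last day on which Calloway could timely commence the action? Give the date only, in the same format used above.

Taking the later of the act (June 16, 2021) and discovery (April 23, 2022), the claim accrued on April 23, 2022.
Adding the 6 months base period to April 23, 2022 gives a deadline of October 23, 2022, before any tolling.
The period was tolled for 160 days by the emergency suspension of filing deadlines (May 14, 2022 to October 21, 2022), pushing the deadline to April 1, 2023.

April 1, 2023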